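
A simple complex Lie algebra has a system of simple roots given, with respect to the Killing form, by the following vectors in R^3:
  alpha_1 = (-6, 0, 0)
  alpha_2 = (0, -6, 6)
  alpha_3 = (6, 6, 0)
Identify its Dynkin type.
B3

Compute the Cartan integers a_ij = 2(alpha_i, alpha_j)/(alpha_j, alpha_j); the resulting 3x3 Cartan matrix is
[[2, 0, -1], [0, 2, -1], [-2, -1, 2]].
The roots have two lengths (squared-length ratio 2:1); the short ones are alpha_{1}. The associated Dynkin diagram is a chain of 3 nodes with a double edge at one end; the terminal node there is the unique short simple root (B_3), so the type is B_3 (the algebra so(7)).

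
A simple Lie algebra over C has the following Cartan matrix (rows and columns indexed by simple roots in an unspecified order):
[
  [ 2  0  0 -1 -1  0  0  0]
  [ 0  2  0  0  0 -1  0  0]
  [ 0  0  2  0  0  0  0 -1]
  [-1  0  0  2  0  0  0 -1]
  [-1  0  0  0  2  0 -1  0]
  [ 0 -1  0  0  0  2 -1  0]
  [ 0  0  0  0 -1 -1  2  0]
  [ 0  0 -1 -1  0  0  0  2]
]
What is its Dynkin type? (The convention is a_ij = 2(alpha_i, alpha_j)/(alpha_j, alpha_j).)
The matrix has rank 8 with 2's on the diagonal. Reading the off-diagonal entries as Dynkin edges (a single edge where a_ij = a_ji = -1; a double or triple edge where a_ij * a_ji = 2 or 3), the diagram is a chain of 8 nodes with single edges (A_8). One simple-root ordering that puts it in standard form is (alpha_3, alpha_8, alpha_4, alpha_1, alpha_5, alpha_7, alpha_6, alpha_2). So the algebra is type A_8, i.e. sl(9).

type A_8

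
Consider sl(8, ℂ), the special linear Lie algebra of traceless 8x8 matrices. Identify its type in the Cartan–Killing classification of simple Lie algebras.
This is sl(8), which has dimension 8^2 - 1 = 63 and rank 8 - 1 = 7 (a Cartan subalgebra is the diagonal traceless matrices). In the classification of classical Lie algebras, the special linear algebra sl(n+1) has type A_n; here n = 7, so the Dynkin diagram is a chain of 7 nodes with single edges (A_7). Hence the type is A_7.

A_7 (sl(8))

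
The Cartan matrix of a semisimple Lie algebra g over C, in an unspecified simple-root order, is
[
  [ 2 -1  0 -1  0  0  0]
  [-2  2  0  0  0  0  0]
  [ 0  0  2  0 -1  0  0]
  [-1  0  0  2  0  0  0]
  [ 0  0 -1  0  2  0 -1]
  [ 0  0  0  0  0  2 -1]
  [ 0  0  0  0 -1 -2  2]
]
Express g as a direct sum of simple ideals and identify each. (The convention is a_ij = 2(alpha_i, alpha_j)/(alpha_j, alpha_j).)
The diagram associated to this matrix has two connected components: the simple roots {alpha_3, alpha_5, alpha_6, alpha_7} form a chain of 4 nodes with a double edge at one end; the terminal node there is the unique short simple root (B_4), and {alpha_1, alpha_2, alpha_4} form a chain of 3 nodes with a double edge at one end; the terminal node there is the unique long simple root (C_3). A semisimple Lie algebra decomposes uniquely as the direct sum of simple ideals, one per connected component of its Dynkin diagram, so g ≅ B_4 ⊕ C_3 (dimension 36 + 21 = 57).

B_4 + C_3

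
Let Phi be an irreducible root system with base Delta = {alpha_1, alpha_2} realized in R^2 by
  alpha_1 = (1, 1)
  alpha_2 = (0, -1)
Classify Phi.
Compute the Cartan integers a_ij = 2(alpha_i, alpha_j)/(alpha_j, alpha_j); the resulting 2x2 Cartan matrix is
[[2, -2], [-1, 2]].
The roots have two lengths (squared-length ratio 2:1); the short ones are alpha_{2}. The associated Dynkin diagram is a chain of 2 nodes with a double edge at one end; the terminal node there is the unique short simple root (B_2), so the type is B_2 (the algebra so(5)).

B_2 (so(5))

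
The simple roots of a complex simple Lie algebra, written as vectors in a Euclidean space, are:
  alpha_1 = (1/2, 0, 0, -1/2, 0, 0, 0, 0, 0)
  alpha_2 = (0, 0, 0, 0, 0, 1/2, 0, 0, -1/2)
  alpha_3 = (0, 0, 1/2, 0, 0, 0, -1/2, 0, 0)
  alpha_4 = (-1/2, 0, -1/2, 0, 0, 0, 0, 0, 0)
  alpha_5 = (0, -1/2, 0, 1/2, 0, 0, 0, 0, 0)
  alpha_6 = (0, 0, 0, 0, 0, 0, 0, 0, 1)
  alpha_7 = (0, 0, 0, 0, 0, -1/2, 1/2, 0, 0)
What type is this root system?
C_7 (sp(14))

Compute the Cartan integers a_ij = 2(alpha_i, alpha_j)/(alpha_j, alpha_j); the resulting 7x7 Cartan matrix is
[[2, 0, 0, -1, -1, 0, 0], [0, 2, 0, 0, 0, -1, -1], [0, 0, 2, -1, 0, 0, -1], [-1, 0, -1, 2, 0, 0, 0], [-1, 0, 0, 0, 2, 0, 0], [0, -2, 0, 0, 0, 2, 0], [0, -1, -1, 0, 0, 0, 2]].
The roots have two lengths (squared-length ratio 2:1); the short ones are alpha_{1,2,3,4,5,7}. The associated Dynkin diagram is a chain of 7 nodes with a double edge at one end; the terminal node there is the unique long simple root (C_7), so the type is C_7 (the algebra sp(14)).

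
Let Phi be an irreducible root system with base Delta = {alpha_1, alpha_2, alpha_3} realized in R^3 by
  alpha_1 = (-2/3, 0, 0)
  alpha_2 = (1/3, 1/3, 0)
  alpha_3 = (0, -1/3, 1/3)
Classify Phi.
Compute the Cartan integers a_ij = 2(alpha_i, alpha_j)/(alpha_j, alpha_j); the resulting 3x3 Cartan matrix is
[[2, -2, 0], [-1, 2, -1], [0, -1, 2]].
The roots have two lengths (squared-length ratio 2:1); the short ones are alpha_{2,3}. The associated Dynkin diagram is a chain of 3 nodes with a double edge at one end; the terminal node there is the unique long simple root (C_3), so the type is C_3 (the algebra sp(6)).

C_3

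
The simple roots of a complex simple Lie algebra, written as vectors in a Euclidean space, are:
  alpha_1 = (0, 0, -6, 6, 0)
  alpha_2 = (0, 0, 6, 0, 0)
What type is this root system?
B2

Compute the Cartan integers a_ij = 2(alpha_i, alpha_j)/(alpha_j, alpha_j); the resulting 2x2 Cartan matrix is
[[2, -2], [-1, 2]].
The roots have two lengths (squared-length ratio 2:1); the short ones are alpha_{2}. The associated Dynkin diagram is a chain of 2 nodes with a double edge at one end; the terminal node there is the unique short simple root (B_2), so the type is B_2 (the algebra so(5)).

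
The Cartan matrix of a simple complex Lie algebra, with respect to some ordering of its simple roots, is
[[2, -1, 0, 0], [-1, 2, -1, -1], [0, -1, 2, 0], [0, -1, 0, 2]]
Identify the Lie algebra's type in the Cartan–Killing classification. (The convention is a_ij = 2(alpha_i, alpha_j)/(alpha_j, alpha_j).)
The matrix has rank 4 with 2's on the diagonal. Reading the off-diagonal entries as Dynkin edges (a single edge where a_ij = a_ji = -1; a double or triple edge where a_ij * a_ji = 2 or 3), the diagram is a chain of 2 nodes with a fork of two nodes at one end (D_4). One simple-root ordering that puts it in standard form is (alpha_1, alpha_2, alpha_4, alpha_3). So the algebra is type D_4, i.e. so(8).

D_4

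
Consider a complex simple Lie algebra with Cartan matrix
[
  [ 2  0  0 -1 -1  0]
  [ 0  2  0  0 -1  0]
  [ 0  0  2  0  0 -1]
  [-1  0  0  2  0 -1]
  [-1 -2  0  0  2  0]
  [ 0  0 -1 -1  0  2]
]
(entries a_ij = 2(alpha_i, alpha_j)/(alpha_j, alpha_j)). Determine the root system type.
The matrix has rank 6 with 2's on the diagonal. Reading the off-diagonal entries as Dynkin edges (a single edge where a_ij = a_ji = -1; a double or triple edge where a_ij * a_ji = 2 or 3), the diagram is a chain of 6 nodes with a double edge at one end; the terminal node there is the unique short simple root (B_6). One simple-root ordering that puts it in standard form is (alpha_3, alpha_6, alpha_4, alpha_1, alpha_5, alpha_2). So the algebra is type B_6, i.e. so(13).

B_6 (so(13))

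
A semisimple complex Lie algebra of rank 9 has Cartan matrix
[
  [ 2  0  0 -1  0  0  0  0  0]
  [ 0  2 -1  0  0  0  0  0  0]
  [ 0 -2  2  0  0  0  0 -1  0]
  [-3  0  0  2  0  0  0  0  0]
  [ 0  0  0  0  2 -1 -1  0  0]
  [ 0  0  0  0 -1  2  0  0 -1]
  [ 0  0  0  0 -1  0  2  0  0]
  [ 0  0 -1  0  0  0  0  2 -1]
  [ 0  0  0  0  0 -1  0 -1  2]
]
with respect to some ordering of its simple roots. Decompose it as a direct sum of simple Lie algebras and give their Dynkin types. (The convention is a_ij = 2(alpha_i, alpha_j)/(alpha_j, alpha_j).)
type B_7 + type G_2

The diagram associated to this matrix has two connected components: the simple roots {alpha_2, alpha_3, alpha_5, alpha_6, alpha_7, alpha_8, alpha_9} form a chain of 7 nodes with a double edge at one end; the terminal node there is the unique short simple root (B_7), and {alpha_1, alpha_4} form two nodes joined by a triple edge (G_2). A semisimple Lie algebra decomposes uniquely as the direct sum of simple ideals, one per connected component of its Dynkin diagram, so g ≅ B_7 ⊕ G_2 (dimension 105 + 14 = 119).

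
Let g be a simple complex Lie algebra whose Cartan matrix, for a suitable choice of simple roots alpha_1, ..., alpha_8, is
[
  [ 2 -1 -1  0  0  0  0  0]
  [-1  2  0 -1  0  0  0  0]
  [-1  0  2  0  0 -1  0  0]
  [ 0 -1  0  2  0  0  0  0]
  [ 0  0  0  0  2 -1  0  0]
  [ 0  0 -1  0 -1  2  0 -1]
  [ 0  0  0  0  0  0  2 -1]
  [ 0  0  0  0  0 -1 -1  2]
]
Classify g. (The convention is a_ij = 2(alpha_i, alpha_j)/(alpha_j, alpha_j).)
The matrix has rank 8 with 2's on the diagonal. Reading the off-diagonal entries as Dynkin edges (a single edge where a_ij = a_ji = -1; a double or triple edge where a_ij * a_ji = 2 or 3), the diagram is a chain of 7 nodes with one extra node attached to the third node from one end (E_8). One simple-root ordering that puts it in standard form is (alpha_7, alpha_5, alpha_8, alpha_6, alpha_3, alpha_1, alpha_2, alpha_4). So the algebra is type E_8.

E_8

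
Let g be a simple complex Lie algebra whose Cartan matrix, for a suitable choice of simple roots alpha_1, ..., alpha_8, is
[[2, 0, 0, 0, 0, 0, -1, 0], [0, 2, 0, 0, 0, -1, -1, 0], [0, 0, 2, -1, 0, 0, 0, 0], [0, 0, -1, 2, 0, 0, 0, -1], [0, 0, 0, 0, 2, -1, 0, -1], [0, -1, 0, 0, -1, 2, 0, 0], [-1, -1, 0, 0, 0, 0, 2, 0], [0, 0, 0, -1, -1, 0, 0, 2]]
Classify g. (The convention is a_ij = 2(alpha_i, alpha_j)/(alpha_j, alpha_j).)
The matrix has rank 8 with 2's on the diagonal. Reading the off-diagonal entries as Dynkin edges (a single edge where a_ij = a_ji = -1; a double or triple edge where a_ij * a_ji = 2 or 3), the diagram is a chain of 8 nodes with single edges (A_8). One simple-root ordering that puts it in standard form is (alpha_1, alpha_7, alpha_2, alpha_6, alpha_5, alpha_8, alpha_4, alpha_3). So the algebra is type A_8, i.e. sl(9).

A_8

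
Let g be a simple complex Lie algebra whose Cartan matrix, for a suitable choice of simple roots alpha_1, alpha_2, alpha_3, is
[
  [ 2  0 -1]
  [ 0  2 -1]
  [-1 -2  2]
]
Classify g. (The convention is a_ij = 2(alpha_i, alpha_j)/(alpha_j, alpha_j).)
The matrix has rank 3 with 2's on the diagonal. Reading the off-diagonal entries as Dynkin edges (a single edge where a_ij = a_ji = -1; a double or triple edge where a_ij * a_ji = 2 or 3), the diagram is a chain of 3 nodes with a double edge at one end; the terminal node there is the unique short simple root (B_3). One simple-root ordering that puts it in standard form is (alpha_1, alpha_3, alpha_2). So the algebra is type B_3, i.e. so(7).

B_3 (so(7))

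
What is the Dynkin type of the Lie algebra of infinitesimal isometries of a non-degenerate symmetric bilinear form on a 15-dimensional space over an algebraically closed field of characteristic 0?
B7

This is so(15) with 15 odd, which has dimension 15(15-1)/2 = 105 and rank (15-1)/2 = 7. In the classification of classical Lie algebras, the orthogonal algebra so(2n+1) in an odd number of variables has type B_n; here n = 7, so the Dynkin diagram is a chain of 7 nodes with a double edge at one end; the terminal node there is the unique short simple root (B_7). Hence the type is B_7.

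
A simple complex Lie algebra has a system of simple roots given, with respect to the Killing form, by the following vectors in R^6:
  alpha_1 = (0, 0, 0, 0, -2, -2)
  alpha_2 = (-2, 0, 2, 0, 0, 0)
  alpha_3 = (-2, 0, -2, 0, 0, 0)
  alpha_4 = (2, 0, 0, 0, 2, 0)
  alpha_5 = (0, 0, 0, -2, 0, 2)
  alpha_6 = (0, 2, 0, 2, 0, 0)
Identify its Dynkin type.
Compute the Cartan integers a_ij = 2(alpha_i, alpha_j)/(alpha_j, alpha_j); the resulting 6x6 Cartan matrix is
[[2, 0, 0, -1, -1, 0], [0, 2, 0, -1, 0, 0], [0, 0, 2, -1, 0, 0], [-1, -1, -1, 2, 0, 0], [-1, 0, 0, 0, 2, -1], [0, 0, 0, 0, -1, 2]].
All simple roots have the same length, so the diagram is simply laced. The associated Dynkin diagram is a chain of 4 nodes with a fork of two nodes at one end (D_6), so the type is D_6 (the algebra so(12)).

D_6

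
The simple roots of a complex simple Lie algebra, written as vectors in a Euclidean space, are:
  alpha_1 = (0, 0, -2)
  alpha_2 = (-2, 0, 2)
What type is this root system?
Compute the Cartan integers a_ij = 2(alpha_i, alpha_j)/(alpha_j, alpha_j); the resulting 2x2 Cartan matrix is
[[2, -1], [-2, 2]].
The roots have two lengths (squared-length ratio 2:1); the short ones are alpha_{1}. The associated Dynkin diagram is a chain of 2 nodes with a double edge at one end; the terminal node there is the unique short simple root (B_2), so the type is B_2 (the algebra so(5)).

type B_2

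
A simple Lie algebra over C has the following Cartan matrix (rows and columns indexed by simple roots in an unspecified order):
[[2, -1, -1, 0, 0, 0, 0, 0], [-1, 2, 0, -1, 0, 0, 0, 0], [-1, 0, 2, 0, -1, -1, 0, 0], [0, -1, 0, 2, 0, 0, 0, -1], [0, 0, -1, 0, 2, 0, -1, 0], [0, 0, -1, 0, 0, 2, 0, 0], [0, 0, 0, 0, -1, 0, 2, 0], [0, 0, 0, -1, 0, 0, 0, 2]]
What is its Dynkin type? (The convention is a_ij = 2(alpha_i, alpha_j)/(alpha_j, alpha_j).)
The matrix has rank 8 with 2's on the diagonal. Reading the off-diagonal entries as Dynkin edges (a single edge where a_ij = a_ji = -1; a double or triple edge where a_ij * a_ji = 2 or 3), the diagram is a chain of 7 nodes with one extra node attached to the third node from one end (E_8). One simple-root ordering that puts it in standard form is (alpha_7, alpha_6, alpha_5, alpha_3, alpha_1, alpha_2, alpha_4, alpha_8). So the algebra is type E_8.

type E_8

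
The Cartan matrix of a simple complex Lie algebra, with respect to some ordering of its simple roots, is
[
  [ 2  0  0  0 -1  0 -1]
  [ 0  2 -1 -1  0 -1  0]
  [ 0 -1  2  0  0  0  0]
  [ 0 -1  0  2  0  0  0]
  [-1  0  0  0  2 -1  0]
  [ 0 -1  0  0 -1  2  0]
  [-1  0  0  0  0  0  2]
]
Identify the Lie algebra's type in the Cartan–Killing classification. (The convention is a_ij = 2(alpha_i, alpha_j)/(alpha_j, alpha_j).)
The matrix has rank 7 with 2's on the diagonal. Reading the off-diagonal entries as Dynkin edges (a single edge where a_ij = a_ji = -1; a double or triple edge where a_ij * a_ji = 2 or 3), the diagram is a chain of 5 nodes with a fork of two nodes at one end (D_7). One simple-root ordering that puts it in standard form is (alpha_7, alpha_1, alpha_5, alpha_6, alpha_2, alpha_3, alpha_4). So the algebra is type D_7, i.e. so(14).

D7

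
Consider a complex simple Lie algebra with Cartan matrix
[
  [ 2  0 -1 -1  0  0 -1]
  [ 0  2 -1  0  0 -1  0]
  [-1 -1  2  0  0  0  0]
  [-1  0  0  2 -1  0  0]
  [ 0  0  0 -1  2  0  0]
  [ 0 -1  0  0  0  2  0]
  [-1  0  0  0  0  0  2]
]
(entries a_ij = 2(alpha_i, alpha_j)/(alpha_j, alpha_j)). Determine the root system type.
The matrix has rank 7 with 2's on the diagonal. Reading the off-diagonal entries as Dynkin edges (a single edge where a_ij = a_ji = -1; a double or triple edge where a_ij * a_ji = 2 or 3), the diagram is a chain of 6 nodes with one extra node attached to the third node from one end (E_7). One simple-root ordering that puts it in standard form is (alpha_5, alpha_7, alpha_4, alpha_1, alpha_3, alpha_2, alpha_6). So the algebra is type E_7.

E_7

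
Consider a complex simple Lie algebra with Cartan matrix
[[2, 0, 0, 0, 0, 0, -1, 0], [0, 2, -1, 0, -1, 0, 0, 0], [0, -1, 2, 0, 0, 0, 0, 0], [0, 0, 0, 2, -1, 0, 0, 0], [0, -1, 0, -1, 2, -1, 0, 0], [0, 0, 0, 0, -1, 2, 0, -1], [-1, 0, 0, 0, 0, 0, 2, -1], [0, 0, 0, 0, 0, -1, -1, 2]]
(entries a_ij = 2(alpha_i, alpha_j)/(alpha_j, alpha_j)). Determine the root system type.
The matrix has rank 8 with 2's on the diagonal. Reading the off-diagonal entries as Dynkin edges (a single edge where a_ij = a_ji = -1; a double or triple edge where a_ij * a_ji = 2 or 3), the diagram is a chain of 7 nodes with one extra node attached to the third node from one end (E_8). One simple-root ordering that puts it in standard form is (alpha_3, alpha_4, alpha_2, alpha_5, alpha_6, alpha_8, alpha_7, alpha_1). So the algebra is type E_8.

E_8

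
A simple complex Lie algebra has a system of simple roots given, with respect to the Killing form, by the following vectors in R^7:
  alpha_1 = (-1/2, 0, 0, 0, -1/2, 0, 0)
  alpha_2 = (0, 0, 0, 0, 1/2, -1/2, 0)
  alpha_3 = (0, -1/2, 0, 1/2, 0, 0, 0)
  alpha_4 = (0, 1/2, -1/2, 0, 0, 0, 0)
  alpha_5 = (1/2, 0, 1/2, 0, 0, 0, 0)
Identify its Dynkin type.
A5

Compute the Cartan integers a_ij = 2(alpha_i, alpha_j)/(alpha_j, alpha_j); the resulting 5x5 Cartan matrix is
[[2, -1, 0, 0, -1], [-1, 2, 0, 0, 0], [0, 0, 2, -1, 0], [0, 0, -1, 2, -1], [-1, 0, 0, -1, 2]].
All simple roots have the same length, so the diagram is simply laced. The associated Dynkin diagram is a chain of 5 nodes with single edges (A_5), so the type is A_5 (the algebra sl(6)).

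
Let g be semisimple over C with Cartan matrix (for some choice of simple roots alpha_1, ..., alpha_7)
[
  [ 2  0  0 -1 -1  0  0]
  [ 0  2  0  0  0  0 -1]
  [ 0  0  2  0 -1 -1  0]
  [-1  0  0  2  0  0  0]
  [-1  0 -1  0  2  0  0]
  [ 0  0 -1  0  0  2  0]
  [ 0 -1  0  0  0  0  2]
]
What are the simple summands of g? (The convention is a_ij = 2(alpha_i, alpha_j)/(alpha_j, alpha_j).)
The diagram associated to this matrix has two connected components: the simple roots {alpha_2, alpha_7} form a chain of 2 nodes with single edges (A_2), and {alpha_1, alpha_3, alpha_4, alpha_5, alpha_6} form a chain of 5 nodes with single edges (A_5). A semisimple Lie algebra decomposes uniquely as the direct sum of simple ideals, one per connected component of its Dynkin diagram, so g ≅ A_2 ⊕ A_5 (dimension 8 + 35 = 43).

A2 ⊕ A5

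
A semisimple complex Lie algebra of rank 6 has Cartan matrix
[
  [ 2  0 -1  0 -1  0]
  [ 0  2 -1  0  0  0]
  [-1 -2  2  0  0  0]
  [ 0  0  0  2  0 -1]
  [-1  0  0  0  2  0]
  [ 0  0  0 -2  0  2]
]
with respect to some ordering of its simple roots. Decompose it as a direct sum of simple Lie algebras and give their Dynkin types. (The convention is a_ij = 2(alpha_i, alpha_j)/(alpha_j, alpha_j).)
B2 ⊕ B4

The diagram associated to this matrix has two connected components: the simple roots {alpha_4, alpha_6} form a chain of 2 nodes with a double edge at one end; the terminal node there is the unique short simple root (B_2), and {alpha_1, alpha_2, alpha_3, alpha_5} form a chain of 4 nodes with a double edge at one end; the terminal node there is the unique short simple root (B_4). A semisimple Lie algebra decomposes uniquely as the direct sum of simple ideals, one per connected component of its Dynkin diagram, so g ≅ B_2 ⊕ B_4 (dimension 10 + 36 = 46).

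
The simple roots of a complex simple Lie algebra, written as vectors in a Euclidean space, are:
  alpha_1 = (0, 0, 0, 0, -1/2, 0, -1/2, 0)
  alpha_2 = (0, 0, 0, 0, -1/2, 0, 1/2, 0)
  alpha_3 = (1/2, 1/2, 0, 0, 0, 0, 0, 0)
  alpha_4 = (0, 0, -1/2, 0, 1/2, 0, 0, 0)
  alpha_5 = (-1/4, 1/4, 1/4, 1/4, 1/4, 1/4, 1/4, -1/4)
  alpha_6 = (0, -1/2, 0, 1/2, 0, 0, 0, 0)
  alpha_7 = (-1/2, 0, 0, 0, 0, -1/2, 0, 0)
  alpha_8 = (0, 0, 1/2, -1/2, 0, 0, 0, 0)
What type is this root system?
Compute the Cartan integers a_ij = 2(alpha_i, alpha_j)/(alpha_j, alpha_j); the resulting 8x8 Cartan matrix is
[[2, 0, 0, -1, -1, 0, 0, 0], [0, 2, 0, -1, 0, 0, 0, 0], [0, 0, 2, 0, 0, -1, -1, 0], [-1, -1, 0, 2, 0, 0, 0, -1], [-1, 0, 0, 0, 2, 0, 0, 0], [0, 0, -1, 0, 0, 2, 0, -1], [0, 0, -1, 0, 0, 0, 2, 0], [0, 0, 0, -1, 0, -1, 0, 2]].
All simple roots have the same length, so the diagram is simply laced. The associated Dynkin diagram is a chain of 7 nodes with one extra node attached to the third node from one end (E_8), so the type is E_8.

E8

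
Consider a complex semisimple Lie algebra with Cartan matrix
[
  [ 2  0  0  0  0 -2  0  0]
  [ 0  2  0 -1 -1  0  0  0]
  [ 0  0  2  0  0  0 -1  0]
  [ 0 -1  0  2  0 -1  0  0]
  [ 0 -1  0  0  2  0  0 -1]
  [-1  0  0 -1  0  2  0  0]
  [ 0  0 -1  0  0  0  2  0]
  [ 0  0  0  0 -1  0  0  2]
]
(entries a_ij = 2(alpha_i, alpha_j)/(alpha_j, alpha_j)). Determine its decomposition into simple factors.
The diagram associated to this matrix has two connected components: the simple roots {alpha_3, alpha_7} form a chain of 2 nodes with single edges (A_2), and {alpha_1, alpha_2, alpha_4, alpha_5, alpha_6, alpha_8} form a chain of 6 nodes with a double edge at one end; the terminal node there is the unique long simple root (C_6). A semisimple Lie algebra decomposes uniquely as the direct sum of simple ideals, one per connected component of its Dynkin diagram, so g ≅ A_2 ⊕ C_6 (dimension 8 + 78 = 86).

A2 + C6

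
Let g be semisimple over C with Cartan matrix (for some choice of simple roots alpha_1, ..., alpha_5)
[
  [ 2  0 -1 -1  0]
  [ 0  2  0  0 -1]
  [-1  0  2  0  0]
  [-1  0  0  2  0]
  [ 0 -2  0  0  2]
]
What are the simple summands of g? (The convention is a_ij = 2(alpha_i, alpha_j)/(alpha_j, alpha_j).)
The diagram associated to this matrix has two connected components: the simple roots {alpha_1, alpha_3, alpha_4} form a chain of 3 nodes with single edges (A_3), and {alpha_2, alpha_5} form a chain of 2 nodes with a double edge at one end; the terminal node there is the unique short simple root (B_2). A semisimple Lie algebra decomposes uniquely as the direct sum of simple ideals, one per connected component of its Dynkin diagram, so g ≅ A_3 ⊕ B_2 (dimension 15 + 10 = 25).

A_3 (sl(4)) ⊕ B_2 (so(5))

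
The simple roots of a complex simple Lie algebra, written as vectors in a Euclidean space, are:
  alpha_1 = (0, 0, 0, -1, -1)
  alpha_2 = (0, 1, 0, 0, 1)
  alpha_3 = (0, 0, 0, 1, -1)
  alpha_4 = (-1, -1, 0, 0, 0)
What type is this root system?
D_4 (so(8))

Compute the Cartan integers a_ij = 2(alpha_i, alpha_j)/(alpha_j, alpha_j); the resulting 4x4 Cartan matrix is
[[2, -1, 0, 0], [-1, 2, -1, -1], [0, -1, 2, 0], [0, -1, 0, 2]].
All simple roots have the same length, so the diagram is simply laced. The associated Dynkin diagram is a chain of 2 nodes with a fork of two nodes at one end (D_4), so the type is D_4 (the algebra so(8)).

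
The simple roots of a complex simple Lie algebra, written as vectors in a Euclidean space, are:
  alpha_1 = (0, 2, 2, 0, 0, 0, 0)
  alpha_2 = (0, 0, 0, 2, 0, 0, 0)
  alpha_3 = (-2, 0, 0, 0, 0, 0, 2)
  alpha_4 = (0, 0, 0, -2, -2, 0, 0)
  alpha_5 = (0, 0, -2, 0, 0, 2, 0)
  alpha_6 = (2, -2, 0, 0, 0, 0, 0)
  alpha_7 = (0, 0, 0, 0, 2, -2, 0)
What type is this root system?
B_7 (so(15))

Compute the Cartan integers a_ij = 2(alpha_i, alpha_j)/(alpha_j, alpha_j); the resulting 7x7 Cartan matrix is
[[2, 0, 0, 0, -1, -1, 0], [0, 2, 0, -1, 0, 0, 0], [0, 0, 2, 0, 0, -1, 0], [0, -2, 0, 2, 0, 0, -1], [-1, 0, 0, 0, 2, 0, -1], [-1, 0, -1, 0, 0, 2, 0], [0, 0, 0, -1, -1, 0, 2]].
The roots have two lengths (squared-length ratio 2:1); the short ones are alpha_{2}. The associated Dynkin diagram is a chain of 7 nodes with a double edge at one end; the terminal node there is the unique short simple root (B_7), so the type is B_7 (the algebra so(15)).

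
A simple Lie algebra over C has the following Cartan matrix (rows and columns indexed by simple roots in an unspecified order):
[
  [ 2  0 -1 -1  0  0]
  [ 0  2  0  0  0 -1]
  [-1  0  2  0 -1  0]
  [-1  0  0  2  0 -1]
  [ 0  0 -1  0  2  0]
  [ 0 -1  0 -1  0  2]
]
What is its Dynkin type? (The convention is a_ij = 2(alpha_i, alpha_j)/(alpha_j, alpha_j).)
type A_6

The matrix has rank 6 with 2's on the diagonal. Reading the off-diagonal entries as Dynkin edges (a single edge where a_ij = a_ji = -1; a double or triple edge where a_ij * a_ji = 2 or 3), the diagram is a chain of 6 nodes with single edges (A_6). One simple-root ordering that puts it in standard form is (alpha_2, alpha_6, alpha_4, alpha_1, alpha_3, alpha_5). So the algebra is type A_6, i.e. sl(7).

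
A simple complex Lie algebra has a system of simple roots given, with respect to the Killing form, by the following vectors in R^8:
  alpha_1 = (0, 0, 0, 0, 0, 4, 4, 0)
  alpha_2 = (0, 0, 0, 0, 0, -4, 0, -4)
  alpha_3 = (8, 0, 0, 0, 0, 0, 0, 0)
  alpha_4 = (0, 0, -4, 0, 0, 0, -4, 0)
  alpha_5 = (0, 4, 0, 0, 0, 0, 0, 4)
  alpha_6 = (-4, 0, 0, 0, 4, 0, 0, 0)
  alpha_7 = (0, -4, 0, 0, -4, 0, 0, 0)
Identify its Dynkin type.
C_7 (sp(14))

Compute the Cartan integers a_ij = 2(alpha_i, alpha_j)/(alpha_j, alpha_j); the resulting 7x7 Cartan matrix is
[[2, -1, 0, -1, 0, 0, 0], [-1, 2, 0, 0, -1, 0, 0], [0, 0, 2, 0, 0, -2, 0], [-1, 0, 0, 2, 0, 0, 0], [0, -1, 0, 0, 2, 0, -1], [0, 0, -1, 0, 0, 2, -1], [0, 0, 0, 0, -1, -1, 2]].
The roots have two lengths (squared-length ratio 2:1); the short ones are alpha_{1,2,4,5,6,7}. The associated Dynkin diagram is a chain of 7 nodes with a double edge at one end; the terminal node there is the unique long simple root (C_7), so the type is C_7 (the algebra sp(14)).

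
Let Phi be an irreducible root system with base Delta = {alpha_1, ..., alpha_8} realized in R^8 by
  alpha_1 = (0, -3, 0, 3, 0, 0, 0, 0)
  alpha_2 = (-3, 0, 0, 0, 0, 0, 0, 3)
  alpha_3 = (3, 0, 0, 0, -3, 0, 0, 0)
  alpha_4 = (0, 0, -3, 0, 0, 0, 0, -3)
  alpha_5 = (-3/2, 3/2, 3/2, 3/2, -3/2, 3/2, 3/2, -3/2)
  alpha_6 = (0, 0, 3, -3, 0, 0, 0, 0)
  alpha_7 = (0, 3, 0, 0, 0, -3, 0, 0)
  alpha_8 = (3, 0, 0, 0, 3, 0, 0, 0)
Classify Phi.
Compute the Cartan integers a_ij = 2(alpha_i, alpha_j)/(alpha_j, alpha_j); the resulting 8x8 Cartan matrix is
[[2, 0, 0, 0, 0, -1, -1, 0], [0, 2, -1, -1, 0, 0, 0, -1], [0, -1, 2, 0, 0, 0, 0, 0], [0, -1, 0, 2, 0, -1, 0, 0], [0, 0, 0, 0, 2, 0, 0, -1], [-1, 0, 0, -1, 0, 2, 0, 0], [-1, 0, 0, 0, 0, 0, 2, 0], [0, -1, 0, 0, -1, 0, 0, 2]].
All simple roots have the same length, so the diagram is simply laced. The associated Dynkin diagram is a chain of 7 nodes with one extra node attached to the third node from one end (E_8), so the type is E_8.

E8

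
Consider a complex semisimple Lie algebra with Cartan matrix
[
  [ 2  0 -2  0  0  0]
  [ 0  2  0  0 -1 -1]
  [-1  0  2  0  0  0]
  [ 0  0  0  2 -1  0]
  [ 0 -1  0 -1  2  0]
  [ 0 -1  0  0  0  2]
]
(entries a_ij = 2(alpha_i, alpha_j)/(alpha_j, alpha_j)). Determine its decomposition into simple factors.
A_4 (sl(5)) + B_2 (so(5))

The diagram associated to this matrix has two connected components: the simple roots {alpha_2, alpha_4, alpha_5, alpha_6} form a chain of 4 nodes with single edges (A_4), and {alpha_1, alpha_3} form a chain of 2 nodes with a double edge at one end; the terminal node there is the unique short simple root (B_2). A semisimple Lie algebra decomposes uniquely as the direct sum of simple ideals, one per connected component of its Dynkin diagram, so g ≅ A_4 ⊕ B_2 (dimension 24 + 10 = 34).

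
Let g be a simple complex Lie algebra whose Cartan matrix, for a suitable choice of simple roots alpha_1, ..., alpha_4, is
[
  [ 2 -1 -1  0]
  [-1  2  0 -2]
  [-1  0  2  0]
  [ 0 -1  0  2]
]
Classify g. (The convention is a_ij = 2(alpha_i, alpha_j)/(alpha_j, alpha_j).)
B4

The matrix has rank 4 with 2's on the diagonal. Reading the off-diagonal entries as Dynkin edges (a single edge where a_ij = a_ji = -1; a double or triple edge where a_ij * a_ji = 2 or 3), the diagram is a chain of 4 nodes with a double edge at one end; the terminal node there is the unique short simple root (B_4). One simple-root ordering that puts it in standard form is (alpha_3, alpha_1, alpha_2, alpha_4). So the algebra is type B_4, i.e. so(9).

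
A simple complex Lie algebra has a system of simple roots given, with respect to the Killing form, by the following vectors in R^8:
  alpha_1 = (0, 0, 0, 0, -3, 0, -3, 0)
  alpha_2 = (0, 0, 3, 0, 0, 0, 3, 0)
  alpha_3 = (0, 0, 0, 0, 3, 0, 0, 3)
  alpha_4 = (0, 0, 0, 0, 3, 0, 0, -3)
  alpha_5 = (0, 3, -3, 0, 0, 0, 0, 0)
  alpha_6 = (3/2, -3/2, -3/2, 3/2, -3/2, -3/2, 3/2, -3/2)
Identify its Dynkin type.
E_6

Compute the Cartan integers a_ij = 2(alpha_i, alpha_j)/(alpha_j, alpha_j); the resulting 6x6 Cartan matrix is
[[2, -1, -1, -1, 0, 0], [-1, 2, 0, 0, -1, 0], [-1, 0, 2, 0, 0, -1], [-1, 0, 0, 2, 0, 0], [0, -1, 0, 0, 2, 0], [0, 0, -1, 0, 0, 2]].
All simple roots have the same length, so the diagram is simply laced. The associated Dynkin diagram is a chain of 5 nodes with one extra node attached to the third node from one end (E_6), so the type is E_6.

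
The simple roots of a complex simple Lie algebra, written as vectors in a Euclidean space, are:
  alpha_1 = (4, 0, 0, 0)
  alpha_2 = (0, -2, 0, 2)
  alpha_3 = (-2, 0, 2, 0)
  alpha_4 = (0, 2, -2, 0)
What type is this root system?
Compute the Cartan integers a_ij = 2(alpha_i, alpha_j)/(alpha_j, alpha_j); the resulting 4x4 Cartan matrix is
[[2, 0, -2, 0], [0, 2, 0, -1], [-1, 0, 2, -1], [0, -1, -1, 2]].
The roots have two lengths (squared-length ratio 2:1); the short ones are alpha_{2,3,4}. The associated Dynkin diagram is a chain of 4 nodes with a double edge at one end; the terminal node there is the unique long simple root (C_4), so the type is C_4 (the algebra sp(8)).

C_4 (sp(8))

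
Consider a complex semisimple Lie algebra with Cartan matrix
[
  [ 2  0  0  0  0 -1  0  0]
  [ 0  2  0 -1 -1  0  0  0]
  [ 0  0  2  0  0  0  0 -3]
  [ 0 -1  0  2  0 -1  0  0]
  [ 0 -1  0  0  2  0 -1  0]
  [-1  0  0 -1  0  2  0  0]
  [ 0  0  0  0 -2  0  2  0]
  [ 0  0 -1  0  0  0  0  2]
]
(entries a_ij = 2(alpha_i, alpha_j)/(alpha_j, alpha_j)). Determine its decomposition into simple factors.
C6 ⊕ G2

The diagram associated to this matrix has two connected components: the simple roots {alpha_1, alpha_2, alpha_4, alpha_5, alpha_6, alpha_7} form a chain of 6 nodes with a double edge at one end; the terminal node there is the unique long simple root (C_6), and {alpha_3, alpha_8} form two nodes joined by a triple edge (G_2). A semisimple Lie algebra decomposes uniquely as the direct sum of simple ideals, one per connected component of its Dynkin diagram, so g ≅ C_6 ⊕ G_2 (dimension 78 + 14 = 92).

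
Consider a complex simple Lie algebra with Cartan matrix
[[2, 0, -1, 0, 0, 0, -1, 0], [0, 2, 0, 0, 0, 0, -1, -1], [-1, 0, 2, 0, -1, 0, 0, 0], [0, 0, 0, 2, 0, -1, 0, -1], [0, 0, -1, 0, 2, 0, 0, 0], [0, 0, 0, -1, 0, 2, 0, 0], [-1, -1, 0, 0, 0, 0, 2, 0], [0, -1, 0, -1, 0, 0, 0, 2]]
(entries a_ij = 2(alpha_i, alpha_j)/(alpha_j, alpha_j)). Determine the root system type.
type A_8

The matrix has rank 8 with 2's on the diagonal. Reading the off-diagonal entries as Dynkin edges (a single edge where a_ij = a_ji = -1; a double or triple edge where a_ij * a_ji = 2 or 3), the diagram is a chain of 8 nodes with single edges (A_8). One simple-root ordering that puts it in standard form is (alpha_5, alpha_3, alpha_1, alpha_7, alpha_2, alpha_8, alpha_4, alpha_6). So the algebra is type A_8, i.e. sl(9).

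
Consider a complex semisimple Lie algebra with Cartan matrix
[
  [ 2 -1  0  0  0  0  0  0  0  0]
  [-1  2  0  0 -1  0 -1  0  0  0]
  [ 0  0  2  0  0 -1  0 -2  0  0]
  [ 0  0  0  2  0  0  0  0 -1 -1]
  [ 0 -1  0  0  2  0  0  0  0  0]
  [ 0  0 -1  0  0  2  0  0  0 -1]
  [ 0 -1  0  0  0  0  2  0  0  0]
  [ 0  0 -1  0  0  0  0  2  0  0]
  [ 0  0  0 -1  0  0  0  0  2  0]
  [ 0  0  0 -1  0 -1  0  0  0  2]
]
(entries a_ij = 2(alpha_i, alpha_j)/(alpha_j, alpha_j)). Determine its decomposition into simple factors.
type B_6 + type D_4

The diagram associated to this matrix has two connected components: the simple roots {alpha_3, alpha_4, alpha_6, alpha_8, alpha_9, alpha_10} form a chain of 6 nodes with a double edge at one end; the terminal node there is the unique short simple root (B_6), and {alpha_1, alpha_2, alpha_5, alpha_7} form a chain of 2 nodes with a fork of two nodes at one end (D_4). A semisimple Lie algebra decomposes uniquely as the direct sum of simple ideals, one per connected component of its Dynkin diagram, so g ≅ B_6 ⊕ D_4 (dimension 78 + 28 = 106).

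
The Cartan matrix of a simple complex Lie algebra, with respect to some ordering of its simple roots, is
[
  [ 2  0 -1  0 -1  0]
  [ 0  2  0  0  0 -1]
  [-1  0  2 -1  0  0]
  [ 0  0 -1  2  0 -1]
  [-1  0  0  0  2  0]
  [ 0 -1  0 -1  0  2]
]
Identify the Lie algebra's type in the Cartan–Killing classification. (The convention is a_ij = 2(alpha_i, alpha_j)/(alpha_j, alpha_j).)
The matrix has rank 6 with 2's on the diagonal. Reading the off-diagonal entries as Dynkin edges (a single edge where a_ij = a_ji = -1; a double or triple edge where a_ij * a_ji = 2 or 3), the diagram is a chain of 6 nodes with single edges (A_6). One simple-root ordering that puts it in standard form is (alpha_2, alpha_6, alpha_4, alpha_3, alpha_1, alpha_5). So the algebra is type A_6, i.e. sl(7).

A6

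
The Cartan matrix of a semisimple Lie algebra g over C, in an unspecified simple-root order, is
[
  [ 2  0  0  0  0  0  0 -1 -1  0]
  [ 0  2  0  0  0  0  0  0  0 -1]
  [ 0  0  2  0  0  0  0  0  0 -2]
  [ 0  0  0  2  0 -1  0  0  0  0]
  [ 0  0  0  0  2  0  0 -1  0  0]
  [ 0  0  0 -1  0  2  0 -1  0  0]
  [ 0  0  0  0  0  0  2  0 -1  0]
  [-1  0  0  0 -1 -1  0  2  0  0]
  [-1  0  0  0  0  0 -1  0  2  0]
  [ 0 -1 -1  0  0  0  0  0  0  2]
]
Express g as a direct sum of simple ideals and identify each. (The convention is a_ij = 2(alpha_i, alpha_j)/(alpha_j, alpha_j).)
C3 ⊕ E7

The diagram associated to this matrix has two connected components: the simple roots {alpha_2, alpha_3, alpha_10} form a chain of 3 nodes with a double edge at one end; the terminal node there is the unique long simple root (C_3), and {alpha_1, alpha_4, alpha_5, alpha_6, alpha_7, alpha_8, alpha_9} form a chain of 6 nodes with one extra node attached to the third node from one end (E_7). A semisimple Lie algebra decomposes uniquely as the direct sum of simple ideals, one per connected component of its Dynkin diagram, so g ≅ C_3 ⊕ E_7 (dimension 21 + 133 = 154).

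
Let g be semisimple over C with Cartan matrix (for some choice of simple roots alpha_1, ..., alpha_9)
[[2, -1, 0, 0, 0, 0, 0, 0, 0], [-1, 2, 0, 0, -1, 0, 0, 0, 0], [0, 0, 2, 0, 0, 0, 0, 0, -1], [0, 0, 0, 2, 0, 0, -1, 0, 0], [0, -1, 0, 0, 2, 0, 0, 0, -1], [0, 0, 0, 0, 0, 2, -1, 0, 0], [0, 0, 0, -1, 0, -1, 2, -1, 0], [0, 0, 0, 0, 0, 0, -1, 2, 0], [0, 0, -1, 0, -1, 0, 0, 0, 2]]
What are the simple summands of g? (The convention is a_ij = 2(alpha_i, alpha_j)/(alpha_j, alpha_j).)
A_5 + D_4

The diagram associated to this matrix has two connected components: the simple roots {alpha_1, alpha_2, alpha_3, alpha_5, alpha_9} form a chain of 5 nodes with single edges (A_5), and {alpha_4, alpha_6, alpha_7, alpha_8} form a chain of 2 nodes with a fork of two nodes at one end (D_4). A semisimple Lie algebra decomposes uniquely as the direct sum of simple ideals, one per connected component of its Dynkin diagram, so g ≅ A_5 ⊕ D_4 (dimension 35 + 28 = 63).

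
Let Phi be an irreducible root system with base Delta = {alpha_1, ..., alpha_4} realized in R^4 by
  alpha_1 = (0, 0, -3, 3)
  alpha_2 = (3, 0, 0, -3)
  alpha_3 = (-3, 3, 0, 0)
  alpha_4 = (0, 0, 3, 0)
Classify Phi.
B_4 (so(9))

Compute the Cartan integers a_ij = 2(alpha_i, alpha_j)/(alpha_j, alpha_j); the resulting 4x4 Cartan matrix is
[[2, -1, 0, -2], [-1, 2, -1, 0], [0, -1, 2, 0], [-1, 0, 0, 2]].
The roots have two lengths (squared-length ratio 2:1); the short ones are alpha_{4}. The associated Dynkin diagram is a chain of 4 nodes with a double edge at one end; the terminal node there is the unique short simple root (B_4), so the type is B_4 (the algebra so(9)).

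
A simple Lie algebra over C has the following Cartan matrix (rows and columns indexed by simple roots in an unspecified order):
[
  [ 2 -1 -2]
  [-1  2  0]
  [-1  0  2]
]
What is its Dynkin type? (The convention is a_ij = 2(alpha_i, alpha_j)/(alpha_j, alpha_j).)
The matrix has rank 3 with 2's on the diagonal. Reading the off-diagonal entries as Dynkin edges (a single edge where a_ij = a_ji = -1; a double or triple edge where a_ij * a_ji = 2 or 3), the diagram is a chain of 3 nodes with a double edge at one end; the terminal node there is the unique short simple root (B_3). One simple-root ordering that puts it in standard form is (alpha_2, alpha_1, alpha_3). So the algebra is type B_3, i.e. so(7).

B_3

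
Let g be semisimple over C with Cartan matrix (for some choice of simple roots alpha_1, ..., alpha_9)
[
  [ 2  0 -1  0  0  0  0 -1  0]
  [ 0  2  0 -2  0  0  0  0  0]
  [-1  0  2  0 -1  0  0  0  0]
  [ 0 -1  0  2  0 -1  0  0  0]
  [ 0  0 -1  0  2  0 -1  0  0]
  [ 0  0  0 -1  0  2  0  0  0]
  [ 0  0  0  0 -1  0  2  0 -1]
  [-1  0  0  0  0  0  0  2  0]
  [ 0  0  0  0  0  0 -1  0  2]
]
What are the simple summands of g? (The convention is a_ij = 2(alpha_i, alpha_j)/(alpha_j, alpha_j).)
A_6 ⊕ C_3

The diagram associated to this matrix has two connected components: the simple roots {alpha_1, alpha_3, alpha_5, alpha_7, alpha_8, alpha_9} form a chain of 6 nodes with single edges (A_6), and {alpha_2, alpha_4, alpha_6} form a chain of 3 nodes with a double edge at one end; the terminal node there is the unique long simple root (C_3). A semisimple Lie algebra decomposes uniquely as the direct sum of simple ideals, one per connected component of its Dynkin diagram, so g ≅ A_6 ⊕ C_3 (dimension 48 + 21 = 69).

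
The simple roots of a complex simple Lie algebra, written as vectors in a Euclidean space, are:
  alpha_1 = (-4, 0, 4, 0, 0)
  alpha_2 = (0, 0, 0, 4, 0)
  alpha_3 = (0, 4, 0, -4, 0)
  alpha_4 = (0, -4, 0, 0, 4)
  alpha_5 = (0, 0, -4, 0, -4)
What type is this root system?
type B_5

Compute the Cartan integers a_ij = 2(alpha_i, alpha_j)/(alpha_j, alpha_j); the resulting 5x5 Cartan matrix is
[[2, 0, 0, 0, -1], [0, 2, -1, 0, 0], [0, -2, 2, -1, 0], [0, 0, -1, 2, -1], [-1, 0, 0, -1, 2]].
The roots have two lengths (squared-length ratio 2:1); the short ones are alpha_{2}. The associated Dynkin diagram is a chain of 5 nodes with a double edge at one end; the terminal node there is the unique short simple root (B_5), so the type is B_5 (the algebra so(11)).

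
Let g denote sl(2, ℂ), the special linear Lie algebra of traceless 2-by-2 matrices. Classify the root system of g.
A_1

This is sl(2), which has dimension 2^2 - 1 = 3 and rank 2 - 1 = 1 (a Cartan subalgebra is the diagonal traceless matrices). In the classification of classical Lie algebras, the special linear algebra sl(n+1) has type A_n; here n = 1, so the Dynkin diagram is a chain of 1 nodes with single edges (A_1). Hence the type is A_1.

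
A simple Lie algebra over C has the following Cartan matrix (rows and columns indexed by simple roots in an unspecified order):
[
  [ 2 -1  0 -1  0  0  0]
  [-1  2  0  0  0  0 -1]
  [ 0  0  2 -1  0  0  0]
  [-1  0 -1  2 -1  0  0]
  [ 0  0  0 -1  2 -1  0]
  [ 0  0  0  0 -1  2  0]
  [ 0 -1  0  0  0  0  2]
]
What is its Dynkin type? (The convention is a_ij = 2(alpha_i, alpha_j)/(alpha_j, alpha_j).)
The matrix has rank 7 with 2's on the diagonal. Reading the off-diagonal entries as Dynkin edges (a single edge where a_ij = a_ji = -1; a double or triple edge where a_ij * a_ji = 2 or 3), the diagram is a chain of 6 nodes with one extra node attached to the third node from one end (E_7). One simple-root ordering that puts it in standard form is (alpha_6, alpha_3, alpha_5, alpha_4, alpha_1, alpha_2, alpha_7). So the algebra is type E_7.

E_7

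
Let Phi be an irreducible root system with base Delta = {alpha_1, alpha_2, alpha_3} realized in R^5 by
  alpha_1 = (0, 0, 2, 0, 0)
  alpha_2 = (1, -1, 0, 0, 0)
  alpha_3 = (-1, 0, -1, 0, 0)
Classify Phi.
type C_3

Compute the Cartan integers a_ij = 2(alpha_i, alpha_j)/(alpha_j, alpha_j); the resulting 3x3 Cartan matrix is
[[2, 0, -2], [0, 2, -1], [-1, -1, 2]].
The roots have two lengths (squared-length ratio 2:1); the short ones are alpha_{2,3}. The associated Dynkin diagram is a chain of 3 nodes with a double edge at one end; the terminal node there is the unique long simple root (C_3), so the type is C_3 (the algebra sp(6)).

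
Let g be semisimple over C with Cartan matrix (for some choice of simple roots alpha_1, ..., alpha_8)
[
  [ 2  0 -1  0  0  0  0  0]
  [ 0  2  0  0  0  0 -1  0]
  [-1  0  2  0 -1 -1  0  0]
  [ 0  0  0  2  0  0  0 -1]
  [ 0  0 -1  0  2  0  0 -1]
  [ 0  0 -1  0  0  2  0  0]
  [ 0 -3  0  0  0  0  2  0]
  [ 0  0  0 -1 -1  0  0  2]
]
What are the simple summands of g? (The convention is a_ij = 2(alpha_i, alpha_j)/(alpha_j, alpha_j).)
D_6 ⊕ G_2

The diagram associated to this matrix has two connected components: the simple roots {alpha_1, alpha_3, alpha_4, alpha_5, alpha_6, alpha_8} form a chain of 4 nodes with a fork of two nodes at one end (D_6), and {alpha_2, alpha_7} form two nodes joined by a triple edge (G_2). A semisimple Lie algebra decomposes uniquely as the direct sum of simple ideals, one per connected component of its Dynkin diagram, so g ≅ D_6 ⊕ G_2 (dimension 66 + 14 = 80).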